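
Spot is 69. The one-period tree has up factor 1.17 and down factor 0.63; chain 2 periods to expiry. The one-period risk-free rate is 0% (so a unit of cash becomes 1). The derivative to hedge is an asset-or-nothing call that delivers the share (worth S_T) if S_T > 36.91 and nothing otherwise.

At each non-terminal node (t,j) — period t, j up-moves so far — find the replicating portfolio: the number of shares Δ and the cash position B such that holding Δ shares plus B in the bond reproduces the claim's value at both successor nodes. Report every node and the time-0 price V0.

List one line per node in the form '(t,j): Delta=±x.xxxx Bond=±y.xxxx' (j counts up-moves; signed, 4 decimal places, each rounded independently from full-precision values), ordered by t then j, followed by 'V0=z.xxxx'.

(0,0): Delta=1.2314 Bond=-18.6800
(1,0): Delta=2.1667 Bond=-59.3366
(1,1): Delta=1.0000 Bond=0.0000
V0=66.2858

Since d<R<u, set p* = (R−d)/(u−d) = 0.6852; price each node as the discounted p*-expectation of its children.
Payoff layer (t=2): V(2,0)=0.0000, V(2,1)=50.8599, V(2,2)=94.4541
  t=1,j=0: stock 43.4700 → up 50.8599 (V=50.8599), down 27.3861 (V=0.0000). Price 34.8484; hedge Δ=2.1667, bond B=-59.3366.
  t=1,j=1: stock 80.7300 → up 94.4541 (V=94.4541), down 50.8599 (V=50.8599). Price 80.7300; hedge Δ=1.0000, bond B=0.0000.
  t=0,j=0: stock 69.0000 → up 80.7300 (V=80.7300), down 43.4700 (V=34.8484). Price 66.2858; hedge Δ=1.2314, bond B=-18.6800.
Self-financing check: at every node Δ·S+B equals the discounted successor values.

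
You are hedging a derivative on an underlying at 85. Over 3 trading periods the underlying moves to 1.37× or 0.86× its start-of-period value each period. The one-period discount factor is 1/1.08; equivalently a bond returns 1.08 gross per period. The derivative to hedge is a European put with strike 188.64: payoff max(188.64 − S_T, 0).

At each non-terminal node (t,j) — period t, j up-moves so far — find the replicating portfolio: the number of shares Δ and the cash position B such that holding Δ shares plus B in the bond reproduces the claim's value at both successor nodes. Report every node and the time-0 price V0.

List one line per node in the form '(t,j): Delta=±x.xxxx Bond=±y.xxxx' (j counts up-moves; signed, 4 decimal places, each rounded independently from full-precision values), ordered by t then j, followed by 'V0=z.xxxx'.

(0,0): Delta=-0.8899 Bond=142.2944
(1,0): Delta=-1.0000 Bond=161.7284
(1,1): Delta=-0.7987 Bond=143.0660
(2,0): Delta=-1.0000 Bond=174.6667
(2,1): Delta=-1.0000 Bond=174.6667
(2,2): Delta=-0.6322 Bond=127.9428
V0=66.6554

Risk-neutral probability p* = (R−d)/(u−d) = (1.08−0.86)/(1.37−0.86) = 0.4314.
At expiry t=3: V(3,0)=134.5752, V(3,1)=102.5136, V(3,2)=51.4386, V(3,3)=0.0000
  t=2,j=0: stock 62.8660 → up 86.1264 (V=102.5136), down 54.0648 (V=134.5752). Price 111.8007; hedge Δ=-1.0000, bond B=174.6667.
  t=2,j=1: stock 100.1470 → up 137.2014 (V=51.4386), down 86.1264 (V=102.5136). Price 74.5197; hedge Δ=-1.0000, bond B=174.6667.
  t=2,j=2: stock 159.5365 → up 218.5650 (V=0.0000), down 137.2014 (V=51.4386). Price 27.0828; hedge Δ=-0.6322, bond B=127.9428.
  t=1,j=0: stock 73.1000 → up 100.1470 (V=74.5197), down 62.8660 (V=111.8007). Price 88.6284; hedge Δ=-1.0000, bond B=161.7284.
  t=1,j=1: stock 116.4500 → up 159.5365 (V=27.0828), down 100.1470 (V=74.5197). Price 50.0525; hedge Δ=-0.7987, bond B=143.0660.
  t=0,j=0: stock 85.0000 → up 116.4500 (V=50.0525), down 73.1000 (V=88.6284). Price 66.6554; hedge Δ=-0.8899, bond B=142.2944.
Each (Δ,B) replicates both successor values, so the strategy is self-financing and V0 is arbitrage-free.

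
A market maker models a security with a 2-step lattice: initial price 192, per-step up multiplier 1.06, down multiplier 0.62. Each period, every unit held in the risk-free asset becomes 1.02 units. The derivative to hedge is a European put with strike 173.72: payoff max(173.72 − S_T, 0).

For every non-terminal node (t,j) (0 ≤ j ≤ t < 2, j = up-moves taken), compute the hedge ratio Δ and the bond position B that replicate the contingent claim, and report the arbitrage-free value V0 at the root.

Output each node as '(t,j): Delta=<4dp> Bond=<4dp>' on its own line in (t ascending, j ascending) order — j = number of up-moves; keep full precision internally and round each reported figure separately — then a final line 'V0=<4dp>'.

(0,0): Delta=-0.5568 Bond=115.2480
(1,0): Delta=-1.0000 Bond=170.3137
(1,1): Delta=-0.5309 Bond=112.2769
V0=8.3460

Risk-neutral probability p* = (R−d)/(u−d) = (1.02−0.62)/(1.06−0.62) = 0.9091.
At expiry t=2: V(2,0)=99.9152, V(2,1)=47.5376, V(2,2)=0.0000
(1,0): S=119.0400. Δ = (V_up−V_dn)/(S_up−S_dn) = (47.5376−99.9152)/(126.1824−73.8048) = -1.0000. V = [p*·47.5376 + (1−p*)·99.9152]/1.02 = 51.2737. B = V − Δ·S = 170.3137.
(1,1): S=203.5200. Δ = (V_up−V_dn)/(S_up−S_dn) = (0.0000−47.5376)/(215.7312−126.1824) = -0.5309. V = [p*·0.0000 + (1−p*)·47.5376]/1.02 = 4.2369. B = V − Δ·S = 112.2769.
(0,0): S=192.0000. Δ = (V_up−V_dn)/(S_up−S_dn) = (4.2369−51.2737)/(203.5200−119.0400) = -0.5568. V = [p*·4.2369 + (1−p*)·51.2737]/1.02 = 8.3460. B = V − Δ·S = 115.2480.
Root portfolio cost Δ·192+B reproduces V0=8.3460.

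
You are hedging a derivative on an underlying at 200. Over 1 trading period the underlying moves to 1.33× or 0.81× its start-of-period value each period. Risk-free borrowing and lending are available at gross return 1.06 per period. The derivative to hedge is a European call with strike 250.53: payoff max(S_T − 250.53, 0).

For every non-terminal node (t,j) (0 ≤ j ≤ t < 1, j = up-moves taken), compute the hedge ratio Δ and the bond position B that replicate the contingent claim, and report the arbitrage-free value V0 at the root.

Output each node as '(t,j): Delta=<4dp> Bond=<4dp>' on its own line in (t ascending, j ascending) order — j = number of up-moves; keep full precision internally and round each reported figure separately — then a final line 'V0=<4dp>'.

Since d<R<u, set p* = (R−d)/(u−d) = 0.4808; price each node as the discounted p*-expectation of its children.
At expiry t=1: V(1,0)=0.0000, V(1,1)=15.4700
(0,0): S=200.0000. Δ = (V_up−V_dn)/(S_up−S_dn) = (15.4700−0.0000)/(266.0000−162.0000) = 0.1487. V = [p*·15.4700 + (1−p*)·0.0000]/1.06 = 7.0165. B = V − Δ·S = -22.7335.
Self-financing check: at every node Δ·S+B equals the discounted successor values.

(0,0): Delta=0.1487 Bond=-22.7335
V0=7.0165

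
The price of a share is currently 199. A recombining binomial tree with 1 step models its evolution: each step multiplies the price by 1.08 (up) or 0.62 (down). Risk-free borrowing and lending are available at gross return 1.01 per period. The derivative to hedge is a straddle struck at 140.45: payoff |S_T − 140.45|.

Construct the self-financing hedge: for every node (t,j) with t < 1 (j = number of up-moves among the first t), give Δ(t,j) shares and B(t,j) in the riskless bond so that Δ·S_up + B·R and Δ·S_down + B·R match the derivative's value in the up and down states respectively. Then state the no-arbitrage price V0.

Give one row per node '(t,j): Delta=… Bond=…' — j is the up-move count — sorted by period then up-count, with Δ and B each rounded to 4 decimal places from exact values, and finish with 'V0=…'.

(0,0): Delta=0.6270 Bond=-59.6982
V0=65.0844

Under the risk-neutral measure, an up-move has probability p* = (R−d)/(u−d) = 0.8478 and values discount at R = 1.01.
Terminal values V(1,·): V(1,0)=17.0700, V(1,1)=74.4700
(0,0): S=199.0000. Δ = (V_up−V_dn)/(S_up−S_dn) = (74.4700−17.0700)/(214.9200−123.3800) = 0.6270. V = [p*·74.4700 + (1−p*)·17.0700]/1.01 = 65.0844. B = V − Δ·S = -59.6982.
Root portfolio cost Δ·199+B reproduces V0=65.0844.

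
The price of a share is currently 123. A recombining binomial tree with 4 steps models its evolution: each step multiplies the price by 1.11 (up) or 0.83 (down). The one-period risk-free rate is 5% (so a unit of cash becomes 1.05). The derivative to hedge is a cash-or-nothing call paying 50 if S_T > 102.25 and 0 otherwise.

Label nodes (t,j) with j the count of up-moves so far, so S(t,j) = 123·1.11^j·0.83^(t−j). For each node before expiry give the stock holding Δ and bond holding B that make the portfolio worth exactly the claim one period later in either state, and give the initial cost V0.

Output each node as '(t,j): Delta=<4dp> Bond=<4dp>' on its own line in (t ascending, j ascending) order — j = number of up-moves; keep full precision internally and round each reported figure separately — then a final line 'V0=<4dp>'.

(0,0): Delta=0.1357 Bond=23.0801
(1,0): Delta=0.5342 Bond=-16.4488
(1,1): Delta=0.0545 Bond=35.3295
(2,0): Delta=1.5770 Bond=-105.6273
(2,1): Delta=0.3216 Bond=6.8259
(2,2): Delta=0.0000 Bond=45.3515
(3,0): Delta=0.0000 Bond=0.0000
(3,1): Delta=1.8986 Bond=-141.1565
(3,2): Delta=0.0000 Bond=47.6190
(3,3): Delta=0.0000 Bond=47.6190
V0=39.7763

No-arbitrage ⇒ martingale measure with p* = (R−d)/(u−d) = 0.7857.
Payoff layer (t=4): V(4,0)=0.0000, V(4,1)=0.0000, V(4,2)=50.0000, V(4,3)=50.0000, V(4,4)=50.0000
(3,0): S=70.3298. Δ = (V_up−V_dn)/(S_up−S_dn) = (0.0000−0.0000)/(78.0661−58.3737) = 0.0000. V = [p*·0.0000 + (1−p*)·0.0000]/1.05 = 0.0000. B = V − Δ·S = 0.0000.
(3,1): S=94.0555. Δ = (V_up−V_dn)/(S_up−S_dn) = (50.0000−0.0000)/(104.4016−78.0661) = 1.8986. V = [p*·50.0000 + (1−p*)·0.0000]/1.05 = 37.4150. B = V − Δ·S = -141.1565.
(3,2): S=125.7851. Δ = (V_up−V_dn)/(S_up−S_dn) = (50.0000−50.0000)/(139.6214−104.4016) = 0.0000. V = [p*·50.0000 + (1−p*)·50.0000]/1.05 = 47.6190. B = V − Δ·S = 47.6190.
(3,3): S=168.2186. Δ = (V_up−V_dn)/(S_up−S_dn) = (50.0000−50.0000)/(186.7227−139.6214) = 0.0000. V = [p*·50.0000 + (1−p*)·50.0000]/1.05 = 47.6190. B = V − Δ·S = 47.6190.
(2,0): S=84.7347. Δ = (V_up−V_dn)/(S_up−S_dn) = (37.4150−0.0000)/(94.0555−70.3298) = 1.5770. V = [p*·37.4150 + (1−p*)·0.0000]/1.05 = 27.9976. B = V − Δ·S = -105.6273.
(2,1): S=113.3199. Δ = (V_up−V_dn)/(S_up−S_dn) = (47.6190−37.4150)/(125.7851−94.0555) = 0.3216. V = [p*·47.6190 + (1−p*)·37.4150]/1.05 = 43.2690. B = V − Δ·S = 6.8259.
(2,2): S=151.5483. Δ = (V_up−V_dn)/(S_up−S_dn) = (47.6190−47.6190)/(168.2186−125.7851) = 0.0000. V = [p*·47.6190 + (1−p*)·47.6190]/1.05 = 45.3515. B = V − Δ·S = 45.3515.
(1,0): S=102.0900. Δ = (V_up−V_dn)/(S_up−S_dn) = (43.2690−27.9976)/(113.3199−84.7347) = 0.5342. V = [p*·43.2690 + (1−p*)·27.9976]/1.05 = 38.0920. B = V − Δ·S = -16.4488.
(1,1): S=136.5300. Δ = (V_up−V_dn)/(S_up−S_dn) = (45.3515−43.2690)/(151.5483−113.3199) = 0.0545. V = [p*·45.3515 + (1−p*)·43.2690]/1.05 = 42.7669. B = V − Δ·S = 35.3295.
(0,0): S=123.0000. Δ = (V_up−V_dn)/(S_up−S_dn) = (42.7669−38.0920)/(136.5300−102.0900) = 0.1357. V = [p*·42.7669 + (1−p*)·38.0920]/1.05 = 39.7763. B = V − Δ·S = 23.0801.
Check: Δ(0,0)·S0 + B(0,0) = 39.7763 = V0.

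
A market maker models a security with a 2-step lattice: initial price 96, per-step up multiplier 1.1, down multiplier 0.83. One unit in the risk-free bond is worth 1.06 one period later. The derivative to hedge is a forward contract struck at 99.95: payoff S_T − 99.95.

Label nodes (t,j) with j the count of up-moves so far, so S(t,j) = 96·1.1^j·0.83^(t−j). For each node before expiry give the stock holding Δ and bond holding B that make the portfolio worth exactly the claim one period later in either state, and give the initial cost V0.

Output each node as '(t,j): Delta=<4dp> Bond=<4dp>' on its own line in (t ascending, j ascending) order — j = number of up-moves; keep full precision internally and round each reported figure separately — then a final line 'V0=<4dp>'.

Risk-neutral probability p* = (R−d)/(u−d) = (1.06−0.83)/(1.1−0.83) = 0.8519.
Terminal values V(2,·): V(2,0)=-33.8156, V(2,1)=-12.3020, V(2,2)=16.2100
  t=1,j=0: stock 79.6800 → up 87.6480 (V=-12.3020), down 66.1344 (V=-33.8156). Price -14.6125; hedge Δ=1.0000, bond B=-94.2925.
  t=1,j=1: stock 105.6000 → up 116.1600 (V=16.2100), down 87.6480 (V=-12.3020). Price 11.3075; hedge Δ=1.0000, bond B=-94.2925.
  t=0,j=0: stock 96.0000 → up 105.6000 (V=11.3075), down 79.6800 (V=-14.6125). Price 7.0449; hedge Δ=1.0000, bond B=-88.9551.
Root portfolio cost Δ·96+B reproduces V0=7.0449.

(0,0): Delta=1.0000 Bond=-88.9551
(1,0): Delta=1.0000 Bond=-94.2925
(1,1): Delta=1.0000 Bond=-94.2925
V0=7.0449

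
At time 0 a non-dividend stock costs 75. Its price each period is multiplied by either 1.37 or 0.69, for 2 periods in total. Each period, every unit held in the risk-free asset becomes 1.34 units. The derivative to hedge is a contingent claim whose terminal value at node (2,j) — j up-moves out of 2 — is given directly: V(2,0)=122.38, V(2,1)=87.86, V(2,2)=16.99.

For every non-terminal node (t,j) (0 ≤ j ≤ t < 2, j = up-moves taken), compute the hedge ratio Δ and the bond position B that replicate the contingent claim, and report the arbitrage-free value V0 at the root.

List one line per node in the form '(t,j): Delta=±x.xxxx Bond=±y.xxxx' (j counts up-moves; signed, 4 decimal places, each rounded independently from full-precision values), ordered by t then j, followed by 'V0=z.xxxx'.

Under the risk-neutral measure, an up-move has probability p* = (R−d)/(u−d) = 0.9559 and values discount at R = 1.34.
At expiry t=2: V(2,0)=122.3800, V(2,1)=87.8600, V(2,2)=16.9900
  t=1,j=0: stock 51.7500 → up 70.8975 (V=87.8600), down 35.7075 (V=122.3800). Price 66.7037; hedge Δ=-0.9810, bond B=117.4684.
  t=1,j=1: stock 102.7500 → up 140.7675 (V=16.9900), down 70.8975 (V=87.8600). Price 15.0124; hedge Δ=-1.0143, bond B=119.2330.
  t=0,j=0: stock 75.0000 → up 102.7500 (V=15.0124), down 51.7500 (V=66.7037). Price 12.9051; hedge Δ=-1.0136, bond B=88.9217.
Check: Δ(0,0)·S0 + B(0,0) = 12.9051 = V0.

(0,0): Delta=-1.0136 Bond=88.9217
(1,0): Delta=-0.9810 Bond=117.4684
(1,1): Delta=-1.0143 Bond=119.2330
V0=12.9051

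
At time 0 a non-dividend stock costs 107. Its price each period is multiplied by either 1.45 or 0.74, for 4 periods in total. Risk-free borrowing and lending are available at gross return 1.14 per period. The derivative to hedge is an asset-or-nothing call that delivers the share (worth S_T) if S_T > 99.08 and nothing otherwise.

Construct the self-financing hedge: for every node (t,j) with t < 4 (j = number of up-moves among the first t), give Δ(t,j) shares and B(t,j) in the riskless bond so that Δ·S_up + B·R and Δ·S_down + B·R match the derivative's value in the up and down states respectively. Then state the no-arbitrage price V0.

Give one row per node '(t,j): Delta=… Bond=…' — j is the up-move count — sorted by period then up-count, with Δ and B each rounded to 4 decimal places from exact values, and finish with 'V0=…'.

(0,0): Delta=1.1572 Bond=-24.4944
(1,0): Delta=1.3430 Bond=-42.6361
(1,1): Delta=1.0837 Bond=-16.5215
(2,0): Delta=1.4634 Bond=-55.6607
(2,1): Delta=1.2954 Bond=-43.1370
(2,2): Delta=1.0000 Bond=0.0000
(3,0): Delta=0.0000 Bond=0.0000
(3,1): Delta=2.0423 Bond=-112.6294
(3,2): Delta=1.0000 Bond=0.0000
(3,3): Delta=1.0000 Bond=0.0000
V0=99.3273

No-arbitrage ⇒ martingale measure with p* = (R−d)/(u−d) = 0.5634.
Terminal payoffs: V(4,0)=0.0000, V(4,1)=0.0000, V(4,2)=123.1922, V(4,3)=241.3901, V(4,4)=472.9942
(3,0): S=43.3590. Δ = (V_up−V_dn)/(S_up−S_dn) = (0.0000−0.0000)/(62.8705−32.0856) = 0.0000. V = [p*·0.0000 + (1−p*)·0.0000]/1.14 = 0.0000. B = V − Δ·S = 0.0000.
(3,1): S=84.9601. Δ = (V_up−V_dn)/(S_up−S_dn) = (123.1922−0.0000)/(123.1922−62.8705) = 2.0423. V = [p*·123.1922 + (1−p*)·0.0000]/1.14 = 60.8808. B = V − Δ·S = -112.6294.
(3,2): S=166.4760. Δ = (V_up−V_dn)/(S_up−S_dn) = (241.3901−123.1922)/(241.3901−123.1922) = 1.0000. V = [p*·241.3901 + (1−p*)·123.1922]/1.14 = 166.4760. B = V − Δ·S = 0.0000.
(3,3): S=326.2029. Δ = (V_up−V_dn)/(S_up−S_dn) = (472.9942−241.3901)/(472.9942−241.3901) = 1.0000. V = [p*·472.9942 + (1−p*)·241.3901]/1.14 = 326.2029. B = V − Δ·S = 0.0000.
(2,0): S=58.5932. Δ = (V_up−V_dn)/(S_up−S_dn) = (60.8808−0.0000)/(84.9601−43.3590) = 1.4634. V = [p*·60.8808 + (1−p*)·0.0000]/1.14 = 30.0869. B = V − Δ·S = -55.6607.
(2,1): S=114.8110. Δ = (V_up−V_dn)/(S_up−S_dn) = (166.4760−60.8808)/(166.4760−84.9601) = 1.2954. V = [p*·166.4760 + (1−p*)·60.8808]/1.14 = 105.5886. B = V − Δ·S = -43.1370.
(2,2): S=224.9675. Δ = (V_up−V_dn)/(S_up−S_dn) = (326.2029−166.4760)/(326.2029−166.4760) = 1.0000. V = [p*·326.2029 + (1−p*)·166.4760]/1.14 = 224.9675. B = V − Δ·S = 0.0000.
(1,0): S=79.1800. Δ = (V_up−V_dn)/(S_up−S_dn) = (105.5886−30.0869)/(114.8110−58.5932) = 1.3430. V = [p*·105.5886 + (1−p*)·30.0869]/1.14 = 63.7044. B = V − Δ·S = -42.6361.
(1,1): S=155.1500. Δ = (V_up−V_dn)/(S_up−S_dn) = (224.9675−105.5886)/(224.9675−114.8110) = 1.0837. V = [p*·224.9675 + (1−p*)·105.5886]/1.14 = 151.6178. B = V − Δ·S = -16.5215.
(0,0): S=107.0000. Δ = (V_up−V_dn)/(S_up−S_dn) = (151.6178−63.7044)/(155.1500−79.1800) = 1.1572. V = [p*·151.6178 + (1−p*)·63.7044]/1.14 = 99.3273. B = V − Δ·S = -24.4944.
Self-financing check: at every node Δ·S+B equals the discounted successor values.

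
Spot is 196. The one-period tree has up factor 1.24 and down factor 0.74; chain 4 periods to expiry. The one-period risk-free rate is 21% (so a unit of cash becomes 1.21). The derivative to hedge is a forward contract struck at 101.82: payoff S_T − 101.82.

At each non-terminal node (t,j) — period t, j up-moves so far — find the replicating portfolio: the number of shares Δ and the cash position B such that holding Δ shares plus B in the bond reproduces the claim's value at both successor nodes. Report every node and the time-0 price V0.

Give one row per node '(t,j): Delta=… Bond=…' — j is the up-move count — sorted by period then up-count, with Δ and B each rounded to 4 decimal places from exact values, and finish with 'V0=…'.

The replicating-portfolio and risk-neutral prices coincide; use p* = (1.21−0.74)/(1.24−0.74) = 0.9400 for the latter.
Terminal values V(4,·): V(4,0)=-43.0463, V(4,1)=-3.3344, V(4,2)=63.2100, V(4,3)=174.7167, V(4,4)=361.5659
(3,0): S=79.4239. Δ = (V_up−V_dn)/(S_up−S_dn) = (-3.3344−-43.0463)/(98.4856−58.7737) = 1.0000. V = [p*·-3.3344 + (1−p*)·-43.0463]/1.21 = -4.7249. B = V − Δ·S = -84.1488.
(3,1): S=133.0887. Δ = (V_up−V_dn)/(S_up−S_dn) = (63.2100−-3.3344)/(165.0300−98.4856) = 1.0000. V = [p*·63.2100 + (1−p*)·-3.3344]/1.21 = 48.9399. B = V − Δ·S = -84.1488.
(3,2): S=223.0135. Δ = (V_up−V_dn)/(S_up−S_dn) = (174.7167−63.2100)/(276.5367−165.0300) = 1.0000. V = [p*·174.7167 + (1−p*)·63.2100]/1.21 = 138.8647. B = V − Δ·S = -84.1488.
(3,3): S=373.6983. Δ = (V_up−V_dn)/(S_up−S_dn) = (361.5659−174.7167)/(463.3859−276.5367) = 1.0000. V = [p*·361.5659 + (1−p*)·174.7167]/1.21 = 289.5495. B = V − Δ·S = -84.1488.
(2,0): S=107.3296. Δ = (V_up−V_dn)/(S_up−S_dn) = (48.9399−-4.7249)/(133.0887−79.4239) = 1.0000. V = [p*·48.9399 + (1−p*)·-4.7249]/1.21 = 37.7852. B = V − Δ·S = -69.5444.
(2,1): S=179.8496. Δ = (V_up−V_dn)/(S_up−S_dn) = (138.8647−48.9399)/(223.0135−133.0887) = 1.0000. V = [p*·138.8647 + (1−p*)·48.9399]/1.21 = 110.3052. B = V − Δ·S = -69.5444.
(2,2): S=301.3696. Δ = (V_up−V_dn)/(S_up−S_dn) = (289.5495−138.8647)/(373.6983−223.0135) = 1.0000. V = [p*·289.5495 + (1−p*)·138.8647]/1.21 = 231.8252. B = V − Δ·S = -69.5444.
(1,0): S=145.0400. Δ = (V_up−V_dn)/(S_up−S_dn) = (110.3052−37.7852)/(179.8496−107.3296) = 1.0000. V = [p*·110.3052 + (1−p*)·37.7852]/1.21 = 87.5653. B = V − Δ·S = -57.4747.
(1,1): S=243.0400. Δ = (V_up−V_dn)/(S_up−S_dn) = (231.8252−110.3052)/(301.3696−179.8496) = 1.0000. V = [p*·231.8252 + (1−p*)·110.3052]/1.21 = 185.5653. B = V − Δ·S = -57.4747.
(0,0): S=196.0000. Δ = (V_up−V_dn)/(S_up−S_dn) = (185.5653−87.5653)/(243.0400−145.0400) = 1.0000. V = [p*·185.5653 + (1−p*)·87.5653]/1.21 = 148.5002. B = V − Δ·S = -47.4998.
Self-financing check: at every node Δ·S+B equals the discounted successor values.

(0,0): Delta=1.0000 Bond=-47.4998
(1,0): Delta=1.0000 Bond=-57.4747
(1,1): Delta=1.0000 Bond=-57.4747
(2,0): Delta=1.0000 Bond=-69.5444
(2,1): Delta=1.0000 Bond=-69.5444
(2,2): Delta=1.0000 Bond=-69.5444
(3,0): Delta=1.0000 Bond=-84.1488
(3,1): Delta=1.0000 Bond=-84.1488
(3,2): Delta=1.0000 Bond=-84.1488
(3,3): Delta=1.0000 Bond=-84.1488
V0=148.5002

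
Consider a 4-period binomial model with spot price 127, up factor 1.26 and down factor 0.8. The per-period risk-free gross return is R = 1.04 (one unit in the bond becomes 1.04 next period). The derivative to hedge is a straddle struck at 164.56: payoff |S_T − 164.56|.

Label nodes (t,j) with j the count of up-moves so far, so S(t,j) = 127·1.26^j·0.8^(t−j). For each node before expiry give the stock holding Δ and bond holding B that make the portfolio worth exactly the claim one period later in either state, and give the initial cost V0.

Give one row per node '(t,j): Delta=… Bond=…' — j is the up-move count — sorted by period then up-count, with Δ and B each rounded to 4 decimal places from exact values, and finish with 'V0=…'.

(0,0): Delta=-0.0351 Bond=55.7960
(1,0): Delta=-0.5834 Bond=113.7369
(1,1): Delta=0.2840 Bond=6.9612
(2,0): Delta=-1.0000 Bond=152.1450
(2,1): Delta=-0.3410 Bond=87.2494
(2,2): Delta=0.6478 Bond=-66.1026
(3,0): Delta=-1.0000 Bond=158.2308
(3,1): Delta=-1.0000 Bond=158.2308
(3,2): Delta=0.0426 Bond=28.8722
(3,3): Delta=1.0000 Bond=-158.2308
V0=51.3364

The replicating-portfolio and risk-neutral prices coincide; use p* = (1.04−0.8)/(1.26−0.8) = 0.5217 for the latter.
Payoff layer (t=4): V(4,0)=112.5408, V(4,1)=82.6298, V(4,2)=35.5199, V(4,3)=38.6782, V(4,4)=155.5402
(3,0): S=65.0240. Δ = (V_up−V_dn)/(S_up−S_dn) = (82.6298−112.5408)/(81.9302−52.0192) = -1.0000. V = [p*·82.6298 + (1−p*)·112.5408]/1.04 = 93.2068. B = V − Δ·S = 158.2308.
(3,1): S=102.4128. Δ = (V_up−V_dn)/(S_up−S_dn) = (35.5199−82.6298)/(129.0401−81.9302) = -1.0000. V = [p*·35.5199 + (1−p*)·82.6298]/1.04 = 55.8180. B = V − Δ·S = 158.2308.
(3,2): S=161.3002. Δ = (V_up−V_dn)/(S_up−S_dn) = (38.6782−35.5199)/(203.2382−129.0401) = 0.0426. V = [p*·38.6782 + (1−p*)·35.5199]/1.04 = 35.7382. B = V − Δ·S = 28.8722.
(3,3): S=254.0478. Δ = (V_up−V_dn)/(S_up−S_dn) = (155.5402−38.6782)/(320.1002−203.2382) = 1.0000. V = [p*·155.5402 + (1−p*)·38.6782]/1.04 = 95.8170. B = V − Δ·S = -158.2308.
(2,0): S=81.2800. Δ = (V_up−V_dn)/(S_up−S_dn) = (55.8180−93.2068)/(102.4128−65.0240) = -1.0000. V = [p*·55.8180 + (1−p*)·93.2068]/1.04 = 70.8650. B = V − Δ·S = 152.1450.
(2,1): S=128.0160. Δ = (V_up−V_dn)/(S_up−S_dn) = (35.7382−55.8180)/(161.3002−102.4128) = -0.3410. V = [p*·35.7382 + (1−p*)·55.8180]/1.04 = 43.5976. B = V − Δ·S = 87.2494.
(2,2): S=201.6252. Δ = (V_up−V_dn)/(S_up−S_dn) = (95.8170−35.7382)/(254.0478−161.3002) = 0.6478. V = [p*·95.8170 + (1−p*)·35.7382]/1.04 = 64.5035. B = V − Δ·S = -66.1026.
(1,0): S=101.6000. Δ = (V_up−V_dn)/(S_up−S_dn) = (43.5976−70.8650)/(128.0160−81.2800) = -0.5834. V = [p*·43.5976 + (1−p*)·70.8650]/1.04 = 54.4601. B = V − Δ·S = 113.7369.
(1,1): S=160.0200. Δ = (V_up−V_dn)/(S_up−S_dn) = (64.5035−43.5976)/(201.6252−128.0160) = 0.2840. V = [p*·64.5035 + (1−p*)·43.5976]/1.04 = 52.4087. B = V − Δ·S = 6.9612.
(0,0): S=127.0000. Δ = (V_up−V_dn)/(S_up−S_dn) = (52.4087−54.4601)/(160.0200−101.6000) = -0.0351. V = [p*·52.4087 + (1−p*)·54.4601]/1.04 = 51.3364. B = V − Δ·S = 55.7960.
Check: Δ(0,0)·S0 + B(0,0) = 51.3364 = V0.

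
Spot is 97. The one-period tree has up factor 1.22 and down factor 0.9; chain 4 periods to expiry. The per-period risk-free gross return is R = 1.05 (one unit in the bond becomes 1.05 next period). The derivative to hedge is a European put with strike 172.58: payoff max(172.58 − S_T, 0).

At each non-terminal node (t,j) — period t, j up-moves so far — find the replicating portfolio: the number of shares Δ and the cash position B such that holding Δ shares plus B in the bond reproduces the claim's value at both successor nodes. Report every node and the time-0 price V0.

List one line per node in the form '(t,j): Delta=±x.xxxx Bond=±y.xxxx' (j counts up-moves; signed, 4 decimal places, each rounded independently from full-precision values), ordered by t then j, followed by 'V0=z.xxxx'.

Risk-neutral probability p* = (R−d)/(u−d) = (1.05−0.9)/(1.22−0.9) = 0.4688.
Payoff layer (t=4): V(4,0)=108.9383, V(4,1)=86.3101, V(4,2)=55.6364, V(4,3)=14.0565, V(4,4)=0.0000
(3,0): S=70.7130. Δ = (V_up−V_dn)/(S_up−S_dn) = (86.3101−108.9383)/(86.2699−63.6417) = -1.0000. V = [p*·86.3101 + (1−p*)·108.9383]/1.05 = 93.6489. B = V − Δ·S = 164.3619.
(3,1): S=95.8554. Δ = (V_up−V_dn)/(S_up−S_dn) = (55.6364−86.3101)/(116.9436−86.2699) = -1.0000. V = [p*·55.6364 + (1−p*)·86.3101]/1.05 = 68.5065. B = V − Δ·S = 164.3619.
(3,2): S=129.9373. Δ = (V_up−V_dn)/(S_up−S_dn) = (14.0565−55.6364)/(158.5235−116.9436) = -1.0000. V = [p*·14.0565 + (1−p*)·55.6364]/1.05 = 34.4246. B = V − Δ·S = 164.3619.
(3,3): S=176.1373. Δ = (V_up−V_dn)/(S_up−S_dn) = (0.0000−14.0565)/(214.8875−158.5235) = -0.2494. V = [p*·0.0000 + (1−p*)·14.0565]/1.05 = 7.1119. B = V − Δ·S = 51.0384.
(2,0): S=78.5700. Δ = (V_up−V_dn)/(S_up−S_dn) = (68.5065−93.6489)/(95.8554−70.7130) = -1.0000. V = [p*·68.5065 + (1−p*)·93.6489]/1.05 = 77.9651. B = V − Δ·S = 156.5351.
(2,1): S=106.5060. Δ = (V_up−V_dn)/(S_up−S_dn) = (34.4246−68.5065)/(129.9373−95.8554) = -1.0000. V = [p*·34.4246 + (1−p*)·68.5065]/1.05 = 50.0291. B = V − Δ·S = 156.5351.
(2,2): S=144.3748. Δ = (V_up−V_dn)/(S_up−S_dn) = (7.1119−34.4246)/(176.1373−129.9373) = -0.5912. V = [p*·7.1119 + (1−p*)·34.4246]/1.05 = 20.5922. B = V − Δ·S = 105.9443.
(1,0): S=87.3000. Δ = (V_up−V_dn)/(S_up−S_dn) = (50.0291−77.9651)/(106.5060−78.5700) = -1.0000. V = [p*·50.0291 + (1−p*)·77.9651]/1.05 = 61.7811. B = V − Δ·S = 149.0811.
(1,1): S=118.3400. Δ = (V_up−V_dn)/(S_up−S_dn) = (20.5922−50.0291)/(144.3748−106.5060) = -0.7773. V = [p*·20.5922 + (1−p*)·50.0291]/1.05 = 34.5053. B = V − Δ·S = 126.4959.
(0,0): S=97.0000. Δ = (V_up−V_dn)/(S_up−S_dn) = (34.5053−61.7811)/(118.3400−87.3000) = -0.8787. V = [p*·34.5053 + (1−p*)·61.7811]/1.05 = 46.6624. B = V − Δ·S = 131.8993.
Check: Δ(0,0)·S0 + B(0,0) = 46.6624 = V0.

(0,0): Delta=-0.8787 Bond=131.8993
(1,0): Delta=-1.0000 Bond=149.0811
(1,1): Delta=-0.7773 Bond=126.4959
(2,0): Delta=-1.0000 Bond=156.5351
(2,1): Delta=-1.0000 Bond=156.5351
(2,2): Delta=-0.5912 Bond=105.9443
(3,0): Delta=-1.0000 Bond=164.3619
(3,1): Delta=-1.0000 Bond=164.3619
(3,2): Delta=-1.0000 Bond=164.3619
(3,3): Delta=-0.2494 Bond=51.0384
V0=46.6624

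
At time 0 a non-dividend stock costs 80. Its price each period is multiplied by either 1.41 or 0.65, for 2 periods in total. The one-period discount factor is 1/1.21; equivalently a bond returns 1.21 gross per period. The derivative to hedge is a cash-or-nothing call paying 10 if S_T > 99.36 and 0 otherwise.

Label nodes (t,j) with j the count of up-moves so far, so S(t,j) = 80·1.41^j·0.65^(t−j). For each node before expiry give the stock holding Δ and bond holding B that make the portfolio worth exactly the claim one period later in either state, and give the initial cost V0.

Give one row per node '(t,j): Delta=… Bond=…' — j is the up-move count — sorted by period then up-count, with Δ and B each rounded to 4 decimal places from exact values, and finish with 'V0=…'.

(0,0): Delta=0.1002 Bond=-4.3043
(1,0): Delta=0.0000 Bond=0.0000
(1,1): Delta=0.1166 Bond=-7.0683
V0=3.7083

Under the risk-neutral measure, an up-move has probability p* = (R−d)/(u−d) = 0.7368 and values discount at R = 1.21.
Payoff layer (t=2): V(2,0)=0.0000, V(2,1)=0.0000, V(2,2)=10.0000
(1,0): S=52.0000. Δ = (V_up−V_dn)/(S_up−S_dn) = (0.0000−0.0000)/(73.3200−33.8000) = 0.0000. V = [p*·0.0000 + (1−p*)·0.0000]/1.21 = 0.0000. B = V − Δ·S = 0.0000.
(1,1): S=112.8000. Δ = (V_up−V_dn)/(S_up−S_dn) = (10.0000−0.0000)/(159.0480−73.3200) = 0.1166. V = [p*·10.0000 + (1−p*)·0.0000]/1.21 = 6.0896. B = V − Δ·S = -7.0683.
(0,0): S=80.0000. Δ = (V_up−V_dn)/(S_up−S_dn) = (6.0896−0.0000)/(112.8000−52.0000) = 0.1002. V = [p*·6.0896 + (1−p*)·0.0000]/1.21 = 3.7083. B = V − Δ·S = -4.3043.
Root portfolio cost Δ·80+B reproduces V0=3.7083.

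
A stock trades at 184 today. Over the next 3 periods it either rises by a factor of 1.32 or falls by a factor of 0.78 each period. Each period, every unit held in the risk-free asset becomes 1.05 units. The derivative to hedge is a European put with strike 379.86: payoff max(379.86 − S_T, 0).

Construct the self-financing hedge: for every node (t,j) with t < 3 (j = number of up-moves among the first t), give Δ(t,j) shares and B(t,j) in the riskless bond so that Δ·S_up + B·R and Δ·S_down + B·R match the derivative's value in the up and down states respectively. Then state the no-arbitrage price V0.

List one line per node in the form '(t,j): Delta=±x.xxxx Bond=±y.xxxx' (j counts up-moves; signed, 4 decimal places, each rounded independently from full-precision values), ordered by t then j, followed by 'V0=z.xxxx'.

The replicating-portfolio and risk-neutral prices coincide; use p* = (1.05−0.78)/(1.32−0.78) = 0.5000 for the latter.
Payoff layer (t=3): V(3,0)=292.5424, V(3,1)=232.0918, V(3,2)=129.7908, V(3,3)=0.0000
  t=2,j=0: stock 111.9456 → up 147.7682 (V=232.0918), down 87.3176 (V=292.5424). Price 249.8258; hedge Δ=-1.0000, bond B=361.7714.
  t=2,j=1: stock 189.4464 → up 250.0692 (V=129.7908), down 147.7682 (V=232.0918). Price 172.3250; hedge Δ=-1.0000, bond B=361.7714.
  t=2,j=2: stock 320.6016 → up 423.1941 (V=0.0000), down 250.0692 (V=129.7908). Price 61.8051; hedge Δ=-0.7497, bond B=302.1584.
  t=1,j=0: stock 143.5200 → up 189.4464 (V=172.3250), down 111.9456 (V=249.8258). Price 201.0242; hedge Δ=-1.0000, bond B=344.5442.
  t=1,j=1: stock 242.8800 → up 320.6016 (V=61.8051), down 189.4464 (V=172.3250). Price 111.4905; hedge Δ=-0.8427, bond B=316.1570.
  t=0,j=0: stock 184.0000 → up 242.8800 (V=111.4905), down 143.5200 (V=201.0242). Price 148.8166; hedge Δ=-0.9011, bond B=314.6196.
Each (Δ,B) replicates both successor values, so the strategy is self-financing and V0 is arbitrage-free.

(0,0): Delta=-0.9011 Bond=314.6196
(1,0): Delta=-1.0000 Bond=344.5442
(1,1): Delta=-0.8427 Bond=316.1570
(2,0): Delta=-1.0000 Bond=361.7714
(2,1): Delta=-1.0000 Bond=361.7714
(2,2): Delta=-0.7497 Bond=302.1584
V0=148.8166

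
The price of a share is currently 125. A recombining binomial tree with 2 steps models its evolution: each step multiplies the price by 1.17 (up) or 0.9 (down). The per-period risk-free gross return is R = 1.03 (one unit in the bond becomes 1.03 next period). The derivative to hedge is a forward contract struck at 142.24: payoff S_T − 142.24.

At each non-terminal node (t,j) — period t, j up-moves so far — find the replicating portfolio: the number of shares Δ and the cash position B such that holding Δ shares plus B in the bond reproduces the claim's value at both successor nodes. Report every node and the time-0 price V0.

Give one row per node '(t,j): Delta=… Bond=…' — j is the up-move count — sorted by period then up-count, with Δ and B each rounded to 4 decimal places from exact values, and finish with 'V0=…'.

(0,0): Delta=1.0000 Bond=-134.0748
(1,0): Delta=1.0000 Bond=-138.0971
(1,1): Delta=1.0000 Bond=-138.0971
V0=-9.0748

No-arbitrage ⇒ martingale measure with p* = (R−d)/(u−d) = 0.4815.
Terminal payoffs: V(2,0)=-40.9900, V(2,1)=-10.6150, V(2,2)=28.8725
(1,0): S=112.5000. Δ = (V_up−V_dn)/(S_up−S_dn) = (-10.6150−-40.9900)/(131.6250−101.2500) = 1.0000. V = [p*·-10.6150 + (1−p*)·-40.9900]/1.03 = -25.5971. B = V − Δ·S = -138.0971.
(1,1): S=146.2500. Δ = (V_up−V_dn)/(S_up−S_dn) = (28.8725−-10.6150)/(171.1125−131.6250) = 1.0000. V = [p*·28.8725 + (1−p*)·-10.6150]/1.03 = 8.1529. B = V − Δ·S = -138.0971.
(0,0): S=125.0000. Δ = (V_up−V_dn)/(S_up−S_dn) = (8.1529−-25.5971)/(146.2500−112.5000) = 1.0000. V = [p*·8.1529 + (1−p*)·-25.5971]/1.03 = -9.0748. B = V − Δ·S = -134.0748.
Self-financing check: at every node Δ·S+B equals the discounted successor values.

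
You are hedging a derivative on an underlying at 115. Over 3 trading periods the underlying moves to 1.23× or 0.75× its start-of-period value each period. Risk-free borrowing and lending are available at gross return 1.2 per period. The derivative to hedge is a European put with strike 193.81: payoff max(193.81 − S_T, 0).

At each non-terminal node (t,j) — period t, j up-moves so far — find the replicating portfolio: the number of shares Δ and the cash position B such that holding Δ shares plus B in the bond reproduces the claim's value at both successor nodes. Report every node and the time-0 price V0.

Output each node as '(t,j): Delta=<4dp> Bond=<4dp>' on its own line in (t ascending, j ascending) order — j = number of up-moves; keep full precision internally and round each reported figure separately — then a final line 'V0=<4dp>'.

(0,0): Delta=-0.7768 Bond=96.1132
(1,0): Delta=-1.0000 Bond=134.5903
(1,1): Delta=-0.7677 Bond=114.0522
(2,0): Delta=-1.0000 Bond=161.5083
(2,1): Delta=-1.0000 Bond=161.5083
(2,2): Delta=-0.7582 Bond=135.2197
V0=6.7858

Since d<R<u, set p* = (R−d)/(u−d) = 0.9375; price each node as the discounted p*-expectation of its children.
Payoff layer (t=3): V(3,0)=145.2944, V(3,1)=114.2444, V(3,2)=63.3224, V(3,3)=0.0000
Node (2,0) S=64.6875: V=(p*·114.2444+(1−p*)·145.2944)/1.2=96.8208; Δ=(114.2444−145.2944)/(79.5656−48.5156)=-1.0000; B=V−Δ·S=161.5083
Node (2,1) S=106.0875: V=(p*·63.3224+(1−p*)·114.2444)/1.2=55.4208; Δ=(63.3224−114.2444)/(130.4876−79.5656)=-1.0000; B=V−Δ·S=161.5083
Node (2,2) S=173.9835: V=(p*·0.0000+(1−p*)·63.3224)/1.2=3.2980; Δ=(0.0000−63.3224)/(213.9997−130.4876)=-0.7582; B=V−Δ·S=135.2197
Node (1,0) S=86.2500: V=(p*·55.4208+(1−p*)·96.8208)/1.2=48.3403; Δ=(55.4208−96.8208)/(106.0875−64.6875)=-1.0000; B=V−Δ·S=134.5903
Node (1,1) S=141.4500: V=(p*·3.2980+(1−p*)·55.4208)/1.2=5.4631; Δ=(3.2980−55.4208)/(173.9835−106.0875)=-0.7677; B=V−Δ·S=114.0522
Node (0,0) S=115.0000: V=(p*·5.4631+(1−p*)·48.3403)/1.2=6.7858; Δ=(5.4631−48.3403)/(141.4500−86.2500)=-0.7768; B=V−Δ·S=96.1132
Check: Δ(0,0)·S0 + B(0,0) = 6.7858 = V0.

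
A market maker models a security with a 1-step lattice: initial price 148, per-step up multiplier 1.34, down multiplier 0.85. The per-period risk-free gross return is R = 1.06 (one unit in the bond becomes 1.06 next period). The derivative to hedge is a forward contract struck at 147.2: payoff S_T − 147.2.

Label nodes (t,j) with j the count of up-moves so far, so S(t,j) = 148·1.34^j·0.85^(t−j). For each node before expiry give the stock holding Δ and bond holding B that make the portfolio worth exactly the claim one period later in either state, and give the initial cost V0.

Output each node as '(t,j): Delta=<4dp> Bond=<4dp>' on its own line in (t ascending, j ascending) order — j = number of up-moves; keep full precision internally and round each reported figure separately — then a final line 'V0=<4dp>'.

Since d<R<u, set p* = (R−d)/(u−d) = 0.4286; price each node as the discounted p*-expectation of its children.
Terminal values V(1,·): V(1,0)=-21.4000, V(1,1)=51.1200
(0,0): S=148.0000. Δ = (V_up−V_dn)/(S_up−S_dn) = (51.1200−-21.4000)/(198.3200−125.8000) = 1.0000. V = [p*·51.1200 + (1−p*)·-21.4000]/1.06 = 9.1321. B = V − Δ·S = -138.8679.
Root portfolio cost Δ·148+B reproduces V0=9.1321.

(0,0): Delta=1.0000 Bond=-138.8679
V0=9.1321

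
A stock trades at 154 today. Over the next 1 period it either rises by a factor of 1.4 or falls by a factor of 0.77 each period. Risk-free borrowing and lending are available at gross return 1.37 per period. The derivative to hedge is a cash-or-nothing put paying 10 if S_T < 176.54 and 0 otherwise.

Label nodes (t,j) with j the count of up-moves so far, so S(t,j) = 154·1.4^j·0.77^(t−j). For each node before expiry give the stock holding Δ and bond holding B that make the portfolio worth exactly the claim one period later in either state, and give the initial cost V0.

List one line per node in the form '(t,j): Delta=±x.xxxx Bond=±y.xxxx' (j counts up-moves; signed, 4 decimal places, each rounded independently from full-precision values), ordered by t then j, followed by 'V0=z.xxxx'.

Risk-neutral probability p* = (R−d)/(u−d) = (1.37−0.77)/(1.4−0.77) = 0.9524.
At expiry t=1: V(1,0)=10.0000, V(1,1)=0.0000
(0,0): S=154.0000. Δ = (V_up−V_dn)/(S_up−S_dn) = (0.0000−10.0000)/(215.6000−118.5800) = -0.1031. V = [p*·0.0000 + (1−p*)·10.0000]/1.37 = 0.3476. B = V − Δ·S = 16.2206.
Root portfolio cost Δ·154+B reproduces V0=0.3476.

(0,0): Delta=-0.1031 Bond=16.2206
V0=0.3476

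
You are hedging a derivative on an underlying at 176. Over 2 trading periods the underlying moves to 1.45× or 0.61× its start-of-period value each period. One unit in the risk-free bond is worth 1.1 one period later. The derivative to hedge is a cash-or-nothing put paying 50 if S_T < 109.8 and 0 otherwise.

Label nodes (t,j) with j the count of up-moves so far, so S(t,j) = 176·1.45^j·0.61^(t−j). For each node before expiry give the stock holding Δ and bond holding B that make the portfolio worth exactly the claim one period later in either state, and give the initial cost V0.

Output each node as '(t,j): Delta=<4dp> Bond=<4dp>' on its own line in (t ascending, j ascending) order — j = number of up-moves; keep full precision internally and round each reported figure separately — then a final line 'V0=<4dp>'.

Under the risk-neutral measure, an up-move has probability p* = (R−d)/(u−d) = 0.5833 and values discount at R = 1.1.
At expiry t=2: V(2,0)=50.0000, V(2,1)=0.0000, V(2,2)=0.0000
  t=1,j=0: stock 107.3600 → up 155.6720 (V=0.0000), down 65.4896 (V=50.0000). Price 18.9394; hedge Δ=-0.5544, bond B=78.4632.
  t=1,j=1: stock 255.2000 → up 370.0400 (V=0.0000), down 155.6720 (V=0.0000). Price 0.0000; hedge Δ=0.0000, bond B=0.0000.
  t=0,j=0: stock 176.0000 → up 255.2000 (V=0.0000), down 107.3600 (V=18.9394). Price 7.1740; hedge Δ=-0.1281, bond B=29.7209.
The time-0 hedge costs 7.1740, which is the no-arbitrage price.

(0,0): Delta=-0.1281 Bond=29.7209
(1,0): Delta=-0.5544 Bond=78.4632
(1,1): Delta=0.0000 Bond=0.0000
V0=7.1740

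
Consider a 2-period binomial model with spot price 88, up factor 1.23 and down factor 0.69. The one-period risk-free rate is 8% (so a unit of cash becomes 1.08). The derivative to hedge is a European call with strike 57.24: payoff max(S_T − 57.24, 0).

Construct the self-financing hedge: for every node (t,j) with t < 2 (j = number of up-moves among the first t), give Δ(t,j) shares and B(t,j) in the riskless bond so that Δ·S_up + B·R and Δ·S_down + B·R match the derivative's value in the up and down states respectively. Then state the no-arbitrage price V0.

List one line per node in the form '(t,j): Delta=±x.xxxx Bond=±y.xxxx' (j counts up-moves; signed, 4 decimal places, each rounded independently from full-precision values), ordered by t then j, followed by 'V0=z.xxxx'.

No-arbitrage ⇒ martingale measure with p* = (R−d)/(u−d) = 0.7222.
Terminal payoffs: V(2,0)=0.0000, V(2,1)=17.4456, V(2,2)=75.8952
  t=1,j=0: stock 60.7200 → up 74.6856 (V=17.4456), down 41.8968 (V=0.0000). Price 11.6663; hedge Δ=0.5321, bond B=-20.6404.
  t=1,j=1: stock 108.2400 → up 133.1352 (V=75.8952), down 74.6856 (V=17.4456). Price 55.2400; hedge Δ=1.0000, bond B=-53.0000.
  t=0,j=0: stock 88.0000 → up 108.2400 (V=55.2400), down 60.7200 (V=11.6663). Price 39.9409; hedge Δ=0.9170, bond B=-40.7511.
Each (Δ,B) replicates both successor values, so the strategy is self-financing and V0 is arbitrage-free.

(0,0): Delta=0.9170 Bond=-40.7511
(1,0): Delta=0.5321 Bond=-20.6404
(1,1): Delta=1.0000 Bond=-53.0000
V0=39.9409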